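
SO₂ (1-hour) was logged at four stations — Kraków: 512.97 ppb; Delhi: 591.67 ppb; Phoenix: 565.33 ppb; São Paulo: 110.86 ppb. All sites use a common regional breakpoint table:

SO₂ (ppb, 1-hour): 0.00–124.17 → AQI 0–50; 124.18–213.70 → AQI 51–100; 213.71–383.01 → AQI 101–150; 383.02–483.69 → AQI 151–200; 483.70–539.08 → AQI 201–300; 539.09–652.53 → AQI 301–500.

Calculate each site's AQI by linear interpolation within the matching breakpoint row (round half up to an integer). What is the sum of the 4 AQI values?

1038

Kraków 512.97: bracket 483.70–539.08 → index 201–300; slope 99/55.38, offset 29.27.
AQI = 201 + 99/55.38·29.27 ≈ 253.32 ⇒ 253.
Delhi: 591.67 lies in 539.09–652.53, so I_lo=301, I_hi=500, C_lo=539.09, C_hi=652.53.
(500−301)/(652.53−539.09) × (591.67−539.09) + 301 = 199/113.44 × 52.58 + 301 ≈ 393.24 → 393.
Phoenix: row 539.09–652.53 (AQI 301–500). (500−301)·(565.33−539.09)/(652.53−539.09) + 301 = 199·26.24/113.44 + 301 ≈ 347.03 → 347.
São Paulo: row 0.00–124.17 (AQI 0–50). (50−0)·(110.86−0.00)/(124.17−0.00) + 0 = 50·110.86/124.17 + 0 ≈ 44.64 → 45.
AQIs: Kraków=253, Delhi=393, Phoenix=347, São Paulo=45. Sum = 253 + 393 + 347 + 45 = 1038.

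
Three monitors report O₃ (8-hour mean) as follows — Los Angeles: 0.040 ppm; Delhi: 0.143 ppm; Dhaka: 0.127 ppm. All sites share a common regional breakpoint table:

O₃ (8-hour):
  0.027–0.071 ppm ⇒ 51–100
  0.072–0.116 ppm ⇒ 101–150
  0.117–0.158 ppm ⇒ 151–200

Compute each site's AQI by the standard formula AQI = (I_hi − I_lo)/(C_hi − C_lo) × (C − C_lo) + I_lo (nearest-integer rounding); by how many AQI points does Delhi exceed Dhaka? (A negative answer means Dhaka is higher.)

19

Los Angeles: row 0.027–0.071 (AQI 51–100). (100−51)·(0.040−0.027)/(0.071−0.027) + 51 = 49·0.013/0.044 + 51 ≈ 65.48 → 65.
Delhi: 0.143 ∈ [0.117, 0.158] ↔ index [151, 200].
151 + (0.143−0.117)·(200−151)/(0.158−0.117) = 151 + 0.026·49/0.041 ≈ 182.07, so AQI = 182.
Dhaka: 0.127 lies in 0.117–0.158, so I_lo=151, I_hi=200, C_lo=0.117, C_hi=0.158.
(200−151)/(0.158−0.117) × (0.127−0.117) + 151 = 49/0.041 × 0.010 + 151 ≈ 162.95 → 163.
AQIs: Los Angeles=65, Delhi=182, Dhaka=163. Delhi (182) − Dhaka (163) = 19.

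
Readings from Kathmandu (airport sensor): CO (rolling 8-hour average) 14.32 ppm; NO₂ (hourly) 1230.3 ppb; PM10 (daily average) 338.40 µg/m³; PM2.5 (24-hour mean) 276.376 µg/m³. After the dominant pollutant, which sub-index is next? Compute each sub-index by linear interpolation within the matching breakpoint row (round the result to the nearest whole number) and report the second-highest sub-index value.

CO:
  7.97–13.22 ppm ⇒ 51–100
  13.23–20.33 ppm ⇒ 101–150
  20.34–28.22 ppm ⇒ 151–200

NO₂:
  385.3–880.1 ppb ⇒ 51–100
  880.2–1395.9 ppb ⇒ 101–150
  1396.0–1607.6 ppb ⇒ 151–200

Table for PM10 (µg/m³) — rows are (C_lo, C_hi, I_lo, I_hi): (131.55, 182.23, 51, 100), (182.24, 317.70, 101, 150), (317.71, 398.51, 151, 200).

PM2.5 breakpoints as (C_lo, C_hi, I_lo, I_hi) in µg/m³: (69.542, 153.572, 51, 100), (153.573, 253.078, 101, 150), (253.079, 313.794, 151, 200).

CO: 14.32 lies in 13.23–20.33, so I_lo=101, I_hi=150, C_lo=13.23, C_hi=20.33.
(150−101)/(20.33−13.23) × (14.32−13.23) + 101 = 49/7.10 × 1.09 + 101 ≈ 108.52 → 109.
NO₂: row 880.2–1395.9 (AQI 101–150). (150−101)·(1230.3−880.2)/(1395.9−880.2) + 101 = 49·350.1/515.7 + 101 ≈ 134.27 → 134.
PM10: row 317.71–398.51 (AQI 151–200). (200−151)·(338.40−317.71)/(398.51−317.71) + 151 = 49·20.69/80.80 + 151 ≈ 163.55 → 164.
PM2.5 276.376: bracket 253.079–313.794 → index 151–200; slope 49/60.715, offset 23.297.
AQI = 151 + 49/60.715·23.297 ≈ 169.80 ⇒ 170.
Sub-indices: CO→109, NO₂→134, PM10→164, PM2.5→170. Ranked high→low: 170, 164, 134, 109. Second-highest sub-index = 164.

164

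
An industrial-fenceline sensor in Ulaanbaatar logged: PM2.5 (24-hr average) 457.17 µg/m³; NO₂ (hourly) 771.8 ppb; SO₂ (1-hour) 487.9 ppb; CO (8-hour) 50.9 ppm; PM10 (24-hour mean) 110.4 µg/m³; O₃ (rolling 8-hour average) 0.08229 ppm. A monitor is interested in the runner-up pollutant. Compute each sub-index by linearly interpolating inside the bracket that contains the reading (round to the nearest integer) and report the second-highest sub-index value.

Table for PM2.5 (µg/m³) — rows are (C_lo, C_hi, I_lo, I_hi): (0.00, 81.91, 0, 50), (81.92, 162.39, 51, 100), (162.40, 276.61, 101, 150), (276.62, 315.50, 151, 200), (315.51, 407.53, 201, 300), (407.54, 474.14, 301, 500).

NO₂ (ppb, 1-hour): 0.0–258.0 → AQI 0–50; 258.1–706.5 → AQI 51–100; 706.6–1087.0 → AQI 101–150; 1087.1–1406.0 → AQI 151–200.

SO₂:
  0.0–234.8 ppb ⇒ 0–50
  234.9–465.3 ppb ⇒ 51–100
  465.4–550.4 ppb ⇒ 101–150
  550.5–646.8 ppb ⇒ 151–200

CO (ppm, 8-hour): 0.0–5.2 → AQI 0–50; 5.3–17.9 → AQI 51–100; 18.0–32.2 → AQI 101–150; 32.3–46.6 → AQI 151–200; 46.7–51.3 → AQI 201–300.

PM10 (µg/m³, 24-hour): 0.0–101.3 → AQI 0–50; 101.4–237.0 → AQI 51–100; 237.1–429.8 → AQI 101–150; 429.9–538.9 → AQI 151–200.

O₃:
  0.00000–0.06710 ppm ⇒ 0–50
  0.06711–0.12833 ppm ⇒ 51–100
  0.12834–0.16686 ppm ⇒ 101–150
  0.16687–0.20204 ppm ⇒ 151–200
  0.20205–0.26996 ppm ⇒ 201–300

PM2.5: 457.17 lies in 407.54–474.14, so I_lo=301, I_hi=500, C_lo=407.54, C_hi=474.14.
(500−301)/(474.14−407.54) × (457.17−407.54) + 301 = 199/66.60 × 49.63 + 301 ≈ 449.29 → 449.
NO₂: 771.8 lies in 706.6–1087.0, so I_lo=101, I_hi=150, C_lo=706.6, C_hi=1087.0.
(150−101)/(1087.0−706.6) × (771.8−706.6) + 101 = 49/380.4 × 65.2 + 101 ≈ 109.40 → 109.
SO₂: row 465.4–550.4 (AQI 101–150). (150−101)·(487.9−465.4)/(550.4−465.4) + 101 = 49·22.5/85.0 + 101 ≈ 113.97 → 114.
CO: row 46.7–51.3 (AQI 201–300). (300−201)·(50.9−46.7)/(51.3−46.7) + 201 = 99·4.2/4.6 + 201 ≈ 291.39 → 291.
PM10: 110.4 lies in 101.4–237.0, so I_lo=51, I_hi=100, C_lo=101.4, C_hi=237.0.
(100−51)/(237.0−101.4) × (110.4−101.4) + 51 = 49/135.6 × 9.0 + 51 ≈ 54.25 → 54.
O₃: 0.08229 lies in 0.06711–0.12833, so I_lo=51, I_hi=100, C_lo=0.06711, C_hi=0.12833.
(100−51)/(0.12833−0.06711) × (0.08229−0.06711) + 51 = 49/0.06122 × 0.01518 + 51 ≈ 63.15 → 63.
Sub-indices: PM2.5→449, NO₂→109, SO₂→114, CO→291, PM10→54, O₃→63. Ranked high→low: 449, 291, 114, 109, 63, 54. Second-highest sub-index = 291.

291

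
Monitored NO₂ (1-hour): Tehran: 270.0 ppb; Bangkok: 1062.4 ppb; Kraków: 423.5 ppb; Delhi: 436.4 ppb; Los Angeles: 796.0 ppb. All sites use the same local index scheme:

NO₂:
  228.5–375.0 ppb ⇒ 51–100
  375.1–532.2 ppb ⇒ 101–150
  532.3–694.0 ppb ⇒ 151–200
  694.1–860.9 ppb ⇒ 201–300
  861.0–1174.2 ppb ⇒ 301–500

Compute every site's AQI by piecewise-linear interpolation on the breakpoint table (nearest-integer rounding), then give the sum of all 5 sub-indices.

Tehran 270.0: bracket 228.5–375.0 → index 51–100; slope 49/146.5, offset 41.5.
AQI = 51 + 49/146.5·41.5 ≈ 64.88 ⇒ 65.
Bangkok: row 861.0–1174.2 (AQI 301–500). (500−301)·(1062.4−861.0)/(1174.2−861.0) + 301 = 199·201.4/313.2 + 301 ≈ 428.96 → 429.
Kraków 423.5: bracket 375.1–532.2 → index 101–150; slope 49/157.1, offset 48.4.
AQI = 101 + 49/157.1·48.4 ≈ 116.10 ⇒ 116.
Delhi: 436.4 lies in 375.1–532.2, so I_lo=101, I_hi=150, C_lo=375.1, C_hi=532.2.
(150−101)/(532.2−375.1) × (436.4−375.1) + 101 = 49/157.1 × 61.3 + 101 ≈ 120.12 → 120.
Los Angeles: row 694.1–860.9 (AQI 201–300). (300−201)·(796.0−694.1)/(860.9−694.1) + 201 = 99·101.9/166.8 + 201 ≈ 261.48 → 261.
AQIs: Tehran=65, Bangkok=429, Kraków=116, Delhi=120, Los Angeles=261. Sum = 65 + 429 + 116 + 120 + 261 = 991.

991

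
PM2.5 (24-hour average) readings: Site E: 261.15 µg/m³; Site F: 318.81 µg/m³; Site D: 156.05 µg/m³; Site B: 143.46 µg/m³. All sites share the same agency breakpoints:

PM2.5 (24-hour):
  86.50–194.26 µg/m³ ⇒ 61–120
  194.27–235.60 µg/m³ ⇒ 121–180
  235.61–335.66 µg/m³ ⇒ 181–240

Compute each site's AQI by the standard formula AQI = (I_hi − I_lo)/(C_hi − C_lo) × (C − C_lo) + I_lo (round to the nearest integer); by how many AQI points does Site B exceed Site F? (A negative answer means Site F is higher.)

-138

Site E 261.15: bracket 235.61–335.66 → index 181–240; slope 59/100.05, offset 25.54.
AQI = 181 + 59/100.05·25.54 ≈ 196.06 ⇒ 196.
Site F: row 235.61–335.66 (AQI 181–240). (240−181)·(318.81−235.61)/(335.66−235.61) + 181 = 59·83.20/100.05 + 181 ≈ 230.06 → 230.
Site D 156.05: bracket 86.50–194.26 → index 61–120; slope 59/107.76, offset 69.55.
AQI = 61 + 59/107.76·69.55 ≈ 99.08 ⇒ 99.
Site B: 143.46 lies in 86.50–194.26, so I_lo=61, I_hi=120, C_lo=86.50, C_hi=194.26.
(120−61)/(194.26−86.50) × (143.46−86.50) + 61 = 59/107.76 × 56.96 + 61 ≈ 92.19 → 92.
AQIs: Site E=196, Site F=230, Site D=99, Site B=92. Site B (92) − Site F (230) = -138.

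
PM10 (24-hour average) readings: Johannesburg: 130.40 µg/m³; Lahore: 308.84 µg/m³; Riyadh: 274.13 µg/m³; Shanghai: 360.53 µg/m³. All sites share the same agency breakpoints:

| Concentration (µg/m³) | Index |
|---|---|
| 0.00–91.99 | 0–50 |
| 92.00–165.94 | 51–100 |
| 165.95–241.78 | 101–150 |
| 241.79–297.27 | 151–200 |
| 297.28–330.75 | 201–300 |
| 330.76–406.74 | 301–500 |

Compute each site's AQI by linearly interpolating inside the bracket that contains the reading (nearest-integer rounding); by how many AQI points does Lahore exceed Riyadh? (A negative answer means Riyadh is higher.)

55

Johannesburg: 130.40 ∈ [92.00, 165.94] ↔ index [51, 100].
51 + (130.40−92.00)·(100−51)/(165.94−92.00) = 51 + 38.40·49/73.94 ≈ 76.45, so AQI = 76.
Lahore 308.84: bracket 297.28–330.75 → index 201–300; slope 99/33.47, offset 11.56.
AQI = 201 + 99/33.47·11.56 ≈ 235.19 ⇒ 235.
Riyadh: row 241.79–297.27 (AQI 151–200). (200−151)·(274.13−241.79)/(297.27−241.79) + 151 = 49·32.34/55.48 + 151 ≈ 179.56 → 180.
Shanghai: 360.53 lies in 330.76–406.74, so I_lo=301, I_hi=500, C_lo=330.76, C_hi=406.74.
(500−301)/(406.74−330.76) × (360.53−330.76) + 301 = 199/75.98 × 29.77 + 301 ≈ 378.97 → 379.
AQIs: Johannesburg=76, Lahore=235, Riyadh=180, Shanghai=379. Lahore (235) − Riyadh (180) = 55.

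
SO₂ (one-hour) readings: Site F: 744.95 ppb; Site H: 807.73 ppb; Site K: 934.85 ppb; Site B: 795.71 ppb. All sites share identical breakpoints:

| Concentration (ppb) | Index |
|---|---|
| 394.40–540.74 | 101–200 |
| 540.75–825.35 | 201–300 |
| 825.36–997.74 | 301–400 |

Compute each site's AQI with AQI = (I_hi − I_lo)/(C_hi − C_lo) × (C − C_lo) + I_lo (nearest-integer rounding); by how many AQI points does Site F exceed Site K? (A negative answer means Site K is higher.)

-92

Site F: 744.95 ∈ [540.75, 825.35] ↔ index [201, 300].
201 + (744.95−540.75)·(300−201)/(825.35−540.75) = 201 + 204.20·99/284.60 ≈ 272.03, so AQI = 272.
Site H 807.73: bracket 540.75–825.35 → index 201–300; slope 99/284.60, offset 266.98.
AQI = 201 + 99/284.60·266.98 ≈ 293.87 ⇒ 294.
Site K: 934.85 ∈ [825.36, 997.74] ↔ index [301, 400].
301 + (934.85−825.36)·(400−301)/(997.74−825.36) = 301 + 109.49·99/172.38 ≈ 363.88, so AQI = 364.
Site B 795.71: bracket 540.75–825.35 → index 201–300; slope 99/284.60, offset 254.96.
AQI = 201 + 99/284.60·254.96 ≈ 289.69 ⇒ 290.
AQIs: Site F=272, Site H=294, Site K=364, Site B=290. Site F (272) − Site K (364) = -92.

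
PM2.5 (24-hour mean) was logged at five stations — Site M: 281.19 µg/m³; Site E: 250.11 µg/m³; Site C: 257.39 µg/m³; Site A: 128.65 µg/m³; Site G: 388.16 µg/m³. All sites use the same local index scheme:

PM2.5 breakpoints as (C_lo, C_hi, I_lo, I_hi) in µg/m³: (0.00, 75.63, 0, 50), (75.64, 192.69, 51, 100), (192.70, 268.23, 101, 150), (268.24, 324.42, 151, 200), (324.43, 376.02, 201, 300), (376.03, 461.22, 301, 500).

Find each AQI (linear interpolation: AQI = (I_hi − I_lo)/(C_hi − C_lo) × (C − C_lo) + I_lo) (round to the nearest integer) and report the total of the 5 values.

Site M: row 268.24–324.42 (AQI 151–200). (200−151)·(281.19−268.24)/(324.42−268.24) + 151 = 49·12.95/56.18 + 151 ≈ 162.29 → 162.
Site E: 250.11 lies in 192.70–268.23, so I_lo=101, I_hi=150, C_lo=192.70, C_hi=268.23.
(150−101)/(268.23−192.70) × (250.11−192.70) + 101 = 49/75.53 × 57.41 + 101 ≈ 138.24 → 138.
Site C: 257.39 lies in 192.70–268.23, so I_lo=101, I_hi=150, C_lo=192.70, C_hi=268.23.
(150−101)/(268.23−192.70) × (257.39−192.70) + 101 = 49/75.53 × 64.69 + 101 ≈ 142.97 → 143.
Site A: 128.65 ∈ [75.64, 192.69] ↔ index [51, 100].
51 + (128.65−75.64)·(100−51)/(192.69−75.64) = 51 + 53.01·49/117.05 ≈ 73.19, so AQI = 73.
Site G 388.16: bracket 376.03–461.22 → index 301–500; slope 199/85.19, offset 12.13.
AQI = 301 + 199/85.19·12.13 ≈ 329.34 ⇒ 329.
AQIs: Site M=162, Site E=138, Site C=143, Site A=73, Site G=329. Sum = 162 + 138 + 143 + 73 + 329 = 845.

845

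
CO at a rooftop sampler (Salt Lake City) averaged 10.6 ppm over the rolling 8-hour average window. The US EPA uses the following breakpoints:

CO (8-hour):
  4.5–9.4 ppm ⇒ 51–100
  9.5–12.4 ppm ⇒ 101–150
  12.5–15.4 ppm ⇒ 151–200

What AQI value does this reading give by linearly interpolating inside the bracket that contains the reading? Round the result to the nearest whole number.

120

CO 10.6: bracket 9.5–12.4 → index 101–150; slope 49/2.9, offset 1.1.
AQI = 101 + 49/2.9·1.1 ≈ 119.59 ⇒ 120.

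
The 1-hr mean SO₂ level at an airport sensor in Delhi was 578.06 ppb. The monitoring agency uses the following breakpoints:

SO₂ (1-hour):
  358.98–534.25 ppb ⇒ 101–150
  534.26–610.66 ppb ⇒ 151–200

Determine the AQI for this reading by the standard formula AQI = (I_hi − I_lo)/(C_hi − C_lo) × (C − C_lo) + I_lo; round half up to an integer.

179

SO₂: 578.06 ∈ [534.26, 610.66] ↔ index [151, 200].
151 + (578.06−534.26)·(200−151)/(610.66−534.26) = 151 + 43.80·49/76.40 ≈ 179.09, so AQI = 179.
AQI 179 falls in the Unhealthy category.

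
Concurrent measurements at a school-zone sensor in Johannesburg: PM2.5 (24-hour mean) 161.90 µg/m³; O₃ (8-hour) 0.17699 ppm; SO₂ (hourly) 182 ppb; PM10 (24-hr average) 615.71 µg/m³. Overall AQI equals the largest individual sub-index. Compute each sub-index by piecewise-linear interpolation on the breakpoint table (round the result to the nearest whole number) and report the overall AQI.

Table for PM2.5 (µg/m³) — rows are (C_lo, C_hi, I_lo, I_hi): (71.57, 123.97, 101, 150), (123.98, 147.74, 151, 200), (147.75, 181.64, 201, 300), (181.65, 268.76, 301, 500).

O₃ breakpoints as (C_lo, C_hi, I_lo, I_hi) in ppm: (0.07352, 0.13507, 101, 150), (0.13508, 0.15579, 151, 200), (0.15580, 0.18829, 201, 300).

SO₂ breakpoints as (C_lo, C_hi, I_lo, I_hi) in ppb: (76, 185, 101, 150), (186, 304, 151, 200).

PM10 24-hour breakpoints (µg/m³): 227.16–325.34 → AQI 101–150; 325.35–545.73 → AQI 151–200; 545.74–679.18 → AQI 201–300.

266

PM2.5: 161.90 lies in 147.75–181.64, so I_lo=201, I_hi=300, C_lo=147.75, C_hi=181.64.
(300−201)/(181.64−147.75) × (161.90−147.75) + 201 = 99/33.89 × 14.15 + 201 ≈ 242.34 → 242.
O₃: 0.17699 lies in 0.15580–0.18829, so I_lo=201, I_hi=300, C_lo=0.15580, C_hi=0.18829.
(300−201)/(0.18829−0.15580) × (0.17699−0.15580) + 201 = 99/0.03249 × 0.02119 + 201 ≈ 265.57 → 266.
SO₂: 182 ∈ [76, 185] ↔ index [101, 150].
101 + (182−76)·(150−101)/(185−76) = 101 + 106·49/109 ≈ 148.65, so AQI = 149.
PM10 615.71: bracket 545.74–679.18 → index 201–300; slope 99/133.44, offset 69.97.
AQI = 201 + 99/133.44·69.97 ≈ 252.91 ⇒ 253.
Sub-indices: PM2.5→242, O₃→266, SO₂→149, PM10→253. Overall AQI = max = 266; dominant pollutant is O₃.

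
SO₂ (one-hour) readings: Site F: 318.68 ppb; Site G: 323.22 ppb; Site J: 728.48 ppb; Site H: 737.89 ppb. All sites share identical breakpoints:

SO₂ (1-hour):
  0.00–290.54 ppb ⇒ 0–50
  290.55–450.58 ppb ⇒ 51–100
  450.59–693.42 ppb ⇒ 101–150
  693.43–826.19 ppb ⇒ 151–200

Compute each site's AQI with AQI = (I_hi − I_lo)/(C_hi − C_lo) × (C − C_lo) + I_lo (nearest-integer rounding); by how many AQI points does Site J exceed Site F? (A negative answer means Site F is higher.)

Site F 318.68: bracket 290.55–450.58 → index 51–100; slope 49/160.03, offset 28.13.
AQI = 51 + 49/160.03·28.13 ≈ 59.61 ⇒ 60.
Site G: 323.22 ∈ [290.55, 450.58] ↔ index [51, 100].
51 + (323.22−290.55)·(100−51)/(450.58−290.55) = 51 + 32.67·49/160.03 ≈ 61.00, so AQI = 61.
Site J: row 693.43–826.19 (AQI 151–200). (200−151)·(728.48−693.43)/(826.19−693.43) + 151 = 49·35.05/132.76 + 151 ≈ 163.94 → 164.
Site H: 737.89 ∈ [693.43, 826.19] ↔ index [151, 200].
151 + (737.89−693.43)·(200−151)/(826.19−693.43) = 151 + 44.46·49/132.76 ≈ 167.41, so AQI = 167.
AQIs: Site F=60, Site G=61, Site J=164, Site H=167. Site J (164) − Site F (60) = 104.

104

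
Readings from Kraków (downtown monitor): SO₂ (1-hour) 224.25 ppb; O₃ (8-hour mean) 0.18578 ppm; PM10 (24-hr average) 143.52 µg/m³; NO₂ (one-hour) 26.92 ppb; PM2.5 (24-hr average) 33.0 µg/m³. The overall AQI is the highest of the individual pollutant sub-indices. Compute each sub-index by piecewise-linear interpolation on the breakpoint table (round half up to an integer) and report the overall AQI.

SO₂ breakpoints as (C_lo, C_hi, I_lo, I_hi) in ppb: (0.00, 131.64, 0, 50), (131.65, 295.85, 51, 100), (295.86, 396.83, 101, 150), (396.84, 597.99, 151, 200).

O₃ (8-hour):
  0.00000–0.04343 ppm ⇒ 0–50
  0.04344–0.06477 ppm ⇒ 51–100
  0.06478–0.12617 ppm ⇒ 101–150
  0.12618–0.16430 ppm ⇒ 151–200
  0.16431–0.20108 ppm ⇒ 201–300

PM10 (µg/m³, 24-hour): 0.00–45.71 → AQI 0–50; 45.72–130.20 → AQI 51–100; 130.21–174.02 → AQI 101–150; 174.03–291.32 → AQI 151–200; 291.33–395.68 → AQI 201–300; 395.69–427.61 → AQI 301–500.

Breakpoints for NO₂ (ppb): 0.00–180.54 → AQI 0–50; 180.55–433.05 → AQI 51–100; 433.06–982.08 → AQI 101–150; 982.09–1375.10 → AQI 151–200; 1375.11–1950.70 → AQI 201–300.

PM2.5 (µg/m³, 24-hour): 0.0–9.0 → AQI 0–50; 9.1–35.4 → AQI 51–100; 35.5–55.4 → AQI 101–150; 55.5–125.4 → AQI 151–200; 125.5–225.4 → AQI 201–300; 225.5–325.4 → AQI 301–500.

259

SO₂ 224.25: bracket 131.65–295.85 → index 51–100; slope 49/164.20, offset 92.60.
AQI = 51 + 49/164.20·92.60 ≈ 78.63 ⇒ 79.
O₃: 0.18578 ∈ [0.16431, 0.20108] ↔ index [201, 300].
201 + (0.18578−0.16431)·(300−201)/(0.20108−0.16431) = 201 + 0.02147·99/0.03677 ≈ 258.81, so AQI = 259.
PM10: row 130.21–174.02 (AQI 101–150). (150−101)·(143.52−130.21)/(174.02−130.21) + 101 = 49·13.31/43.81 + 101 ≈ 115.89 → 116.
NO₂: 26.92 ∈ [0.00, 180.54] ↔ index [0, 50].
0 + (26.92−0.00)·(50−0)/(180.54−0.00) = 0 + 26.92·50/180.54 ≈ 7.46, so AQI = 7.
PM2.5: row 9.1–35.4 (AQI 51–100). (100−51)·(33.0−9.1)/(35.4−9.1) + 51 = 49·23.9/26.3 + 51 ≈ 95.53 → 96.
Sub-indices: SO₂→79, O₃→259, PM10→116, NO₂→7, PM2.5→96. Overall AQI = max = 259; dominant pollutant is O₃.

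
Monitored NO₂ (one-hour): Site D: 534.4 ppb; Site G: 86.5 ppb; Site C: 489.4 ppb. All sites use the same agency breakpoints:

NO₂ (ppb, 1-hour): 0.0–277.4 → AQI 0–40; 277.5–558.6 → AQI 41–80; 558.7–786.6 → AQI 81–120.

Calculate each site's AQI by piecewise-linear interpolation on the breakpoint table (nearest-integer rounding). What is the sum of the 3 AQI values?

159

Site D: row 277.5–558.6 (AQI 41–80). (80−41)·(534.4−277.5)/(558.6−277.5) + 41 = 39·256.9/281.1 + 41 ≈ 76.64 → 77.
Site G: row 0.0–277.4 (AQI 0–40). (40−0)·(86.5−0.0)/(277.4−0.0) + 0 = 40·86.5/277.4 + 0 ≈ 12.47 → 12.
Site C: 489.4 ∈ [277.5, 558.6] ↔ index [41, 80].
41 + (489.4−277.5)·(80−41)/(558.6−277.5) = 41 + 211.9·39/281.1 ≈ 70.40, so AQI = 70.
AQIs: Site D=77, Site G=12, Site C=70. Sum = 77 + 12 + 70 = 159.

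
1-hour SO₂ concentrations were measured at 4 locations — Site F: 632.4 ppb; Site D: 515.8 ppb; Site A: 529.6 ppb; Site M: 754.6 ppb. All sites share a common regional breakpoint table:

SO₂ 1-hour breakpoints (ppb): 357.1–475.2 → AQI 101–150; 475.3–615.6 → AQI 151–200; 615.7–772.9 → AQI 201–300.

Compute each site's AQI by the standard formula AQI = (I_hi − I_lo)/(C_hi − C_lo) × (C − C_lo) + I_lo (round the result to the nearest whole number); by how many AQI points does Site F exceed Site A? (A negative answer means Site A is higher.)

Site F: 632.4 lies in 615.7–772.9, so I_lo=201, I_hi=300, C_lo=615.7, C_hi=772.9.
(300−201)/(772.9−615.7) × (632.4−615.7) + 201 = 99/157.2 × 16.7 + 201 ≈ 211.52 → 212.
Site D: row 475.3–615.6 (AQI 151–200). (200−151)·(515.8−475.3)/(615.6−475.3) + 151 = 49·40.5/140.3 + 151 ≈ 165.14 → 165.
Site A: 529.6 ∈ [475.3, 615.6] ↔ index [151, 200].
151 + (529.6−475.3)·(200−151)/(615.6−475.3) = 151 + 54.3·49/140.3 ≈ 169.96, so AQI = 170.
Site M 754.6: bracket 615.7–772.9 → index 201–300; slope 99/157.2, offset 138.9.
AQI = 201 + 99/157.2·138.9 ≈ 288.48 ⇒ 288.
AQIs: Site F=212, Site D=165, Site A=170, Site M=288. Site F (212) − Site A (170) = 42.

42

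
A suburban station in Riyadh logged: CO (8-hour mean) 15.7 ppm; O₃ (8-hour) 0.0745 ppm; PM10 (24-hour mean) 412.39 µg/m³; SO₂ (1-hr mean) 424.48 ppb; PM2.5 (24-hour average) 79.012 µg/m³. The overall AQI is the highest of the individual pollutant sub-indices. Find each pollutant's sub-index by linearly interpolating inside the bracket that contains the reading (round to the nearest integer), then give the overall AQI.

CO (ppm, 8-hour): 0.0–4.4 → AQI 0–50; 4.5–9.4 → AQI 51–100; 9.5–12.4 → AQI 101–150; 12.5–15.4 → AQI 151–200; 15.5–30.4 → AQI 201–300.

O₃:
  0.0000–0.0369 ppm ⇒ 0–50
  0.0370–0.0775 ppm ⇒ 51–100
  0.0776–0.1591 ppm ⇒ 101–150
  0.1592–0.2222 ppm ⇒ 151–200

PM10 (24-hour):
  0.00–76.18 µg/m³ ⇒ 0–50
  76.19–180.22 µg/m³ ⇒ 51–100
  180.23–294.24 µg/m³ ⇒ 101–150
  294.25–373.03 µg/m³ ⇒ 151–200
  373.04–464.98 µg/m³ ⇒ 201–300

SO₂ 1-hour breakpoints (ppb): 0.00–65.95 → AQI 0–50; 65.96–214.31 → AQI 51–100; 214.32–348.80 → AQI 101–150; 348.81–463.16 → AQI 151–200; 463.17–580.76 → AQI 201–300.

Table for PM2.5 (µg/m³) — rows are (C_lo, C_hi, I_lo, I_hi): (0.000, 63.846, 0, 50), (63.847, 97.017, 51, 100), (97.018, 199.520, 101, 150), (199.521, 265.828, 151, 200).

243

CO: row 15.5–30.4 (AQI 201–300). (300−201)·(15.7−15.5)/(30.4−15.5) + 201 = 99·0.2/14.9 + 201 ≈ 202.33 → 202.
O₃: row 0.0370–0.0775 (AQI 51–100). (100−51)·(0.0745−0.0370)/(0.0775−0.0370) + 51 = 49·0.0375/0.0405 + 51 ≈ 96.37 → 96.
PM10: 412.39 ∈ [373.04, 464.98] ↔ index [201, 300].
201 + (412.39−373.04)·(300−201)/(464.98−373.04) = 201 + 39.35·99/91.94 ≈ 243.37, so AQI = 243.
SO₂: 424.48 ∈ [348.81, 463.16] ↔ index [151, 200].
151 + (424.48−348.81)·(200−151)/(463.16−348.81) = 151 + 75.67·49/114.35 ≈ 183.43, so AQI = 183.
PM2.5 79.012: bracket 63.847–97.017 → index 51–100; slope 49/33.170, offset 15.165.
AQI = 51 + 49/33.170·15.165 ≈ 73.40 ⇒ 73.
Sub-indices: CO→202, O₃→96, PM10→243, SO₂→183, PM2.5→73. Overall AQI = max = 243; dominant pollutant is PM10.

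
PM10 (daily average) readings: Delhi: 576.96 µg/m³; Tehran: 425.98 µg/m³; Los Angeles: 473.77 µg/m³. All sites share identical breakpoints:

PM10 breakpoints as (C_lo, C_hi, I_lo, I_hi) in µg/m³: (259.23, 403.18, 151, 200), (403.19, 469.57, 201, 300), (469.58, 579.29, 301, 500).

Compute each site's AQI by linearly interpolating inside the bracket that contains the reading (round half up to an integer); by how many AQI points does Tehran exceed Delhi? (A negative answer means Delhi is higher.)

Delhi: 576.96 ∈ [469.58, 579.29] ↔ index [301, 500].
301 + (576.96−469.58)·(500−301)/(579.29−469.58) = 301 + 107.38·199/109.71 ≈ 495.77, so AQI = 496.
Tehran: 425.98 ∈ [403.19, 469.57] ↔ index [201, 300].
201 + (425.98−403.19)·(300−201)/(469.57−403.19) = 201 + 22.79·99/66.38 ≈ 234.99, so AQI = 235.
Los Angeles: row 469.58–579.29 (AQI 301–500). (500−301)·(473.77−469.58)/(579.29−469.58) + 301 = 199·4.19/109.71 + 301 ≈ 308.60 → 309.
AQIs: Delhi=496, Tehran=235, Los Angeles=309. Tehran (235) − Delhi (496) = -261.

-261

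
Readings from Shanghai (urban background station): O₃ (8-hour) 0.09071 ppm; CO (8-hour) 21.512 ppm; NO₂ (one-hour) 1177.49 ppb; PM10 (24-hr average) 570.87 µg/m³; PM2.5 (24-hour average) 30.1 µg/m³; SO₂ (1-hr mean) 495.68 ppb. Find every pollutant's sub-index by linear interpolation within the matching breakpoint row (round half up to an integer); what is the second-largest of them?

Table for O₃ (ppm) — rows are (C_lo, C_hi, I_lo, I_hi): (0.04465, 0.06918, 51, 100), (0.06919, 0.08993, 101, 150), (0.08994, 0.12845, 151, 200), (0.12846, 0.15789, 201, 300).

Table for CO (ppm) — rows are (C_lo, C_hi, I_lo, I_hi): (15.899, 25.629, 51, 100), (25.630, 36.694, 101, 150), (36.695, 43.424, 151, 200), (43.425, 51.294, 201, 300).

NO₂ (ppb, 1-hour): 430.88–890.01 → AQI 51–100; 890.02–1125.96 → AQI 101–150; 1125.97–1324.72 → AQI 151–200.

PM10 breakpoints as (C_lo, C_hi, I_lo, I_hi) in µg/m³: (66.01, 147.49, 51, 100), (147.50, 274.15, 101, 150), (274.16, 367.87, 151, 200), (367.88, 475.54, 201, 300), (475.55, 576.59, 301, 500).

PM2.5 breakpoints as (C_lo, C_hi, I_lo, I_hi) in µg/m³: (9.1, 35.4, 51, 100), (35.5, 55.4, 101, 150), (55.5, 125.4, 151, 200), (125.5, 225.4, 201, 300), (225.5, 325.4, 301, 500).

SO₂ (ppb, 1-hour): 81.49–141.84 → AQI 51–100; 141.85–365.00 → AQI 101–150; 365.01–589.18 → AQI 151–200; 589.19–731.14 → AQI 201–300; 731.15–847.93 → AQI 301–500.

O₃: 0.09071 ∈ [0.08994, 0.12845] ↔ index [151, 200].
151 + (0.09071−0.08994)·(200−151)/(0.12845−0.08994) = 151 + 0.00077·49/0.03851 ≈ 151.98, so AQI = 152.
CO: 21.512 ∈ [15.899, 25.629] ↔ index [51, 100].
51 + (21.512−15.899)·(100−51)/(25.629−15.899) = 51 + 5.613·49/9.730 ≈ 79.27, so AQI = 79.
NO₂ 1177.49: bracket 1125.97–1324.72 → index 151–200; slope 49/198.75, offset 51.52.
AQI = 151 + 49/198.75·51.52 ≈ 163.70 ⇒ 164.
PM10: 570.87 ∈ [475.55, 576.59] ↔ index [301, 500].
301 + (570.87−475.55)·(500−301)/(576.59−475.55) = 301 + 95.32·199/101.04 ≈ 488.73, so AQI = 489.
PM2.5: 30.1 ∈ [9.1, 35.4] ↔ index [51, 100].
51 + (30.1−9.1)·(100−51)/(35.4−9.1) = 51 + 21.0·49/26.3 ≈ 90.13, so AQI = 90.
SO₂: 495.68 lies in 365.01–589.18, so I_lo=151, I_hi=200, C_lo=365.01, C_hi=589.18.
(200−151)/(589.18−365.01) × (495.68−365.01) + 151 = 49/224.17 × 130.67 + 151 ≈ 179.56 → 180.
Sub-indices: O₃→152, CO→79, NO₂→164, PM10→489, PM2.5→90, SO₂→180. Ranked high→low: 489, 180, 164, 152, 90, 79. Second-highest sub-index = 180.

180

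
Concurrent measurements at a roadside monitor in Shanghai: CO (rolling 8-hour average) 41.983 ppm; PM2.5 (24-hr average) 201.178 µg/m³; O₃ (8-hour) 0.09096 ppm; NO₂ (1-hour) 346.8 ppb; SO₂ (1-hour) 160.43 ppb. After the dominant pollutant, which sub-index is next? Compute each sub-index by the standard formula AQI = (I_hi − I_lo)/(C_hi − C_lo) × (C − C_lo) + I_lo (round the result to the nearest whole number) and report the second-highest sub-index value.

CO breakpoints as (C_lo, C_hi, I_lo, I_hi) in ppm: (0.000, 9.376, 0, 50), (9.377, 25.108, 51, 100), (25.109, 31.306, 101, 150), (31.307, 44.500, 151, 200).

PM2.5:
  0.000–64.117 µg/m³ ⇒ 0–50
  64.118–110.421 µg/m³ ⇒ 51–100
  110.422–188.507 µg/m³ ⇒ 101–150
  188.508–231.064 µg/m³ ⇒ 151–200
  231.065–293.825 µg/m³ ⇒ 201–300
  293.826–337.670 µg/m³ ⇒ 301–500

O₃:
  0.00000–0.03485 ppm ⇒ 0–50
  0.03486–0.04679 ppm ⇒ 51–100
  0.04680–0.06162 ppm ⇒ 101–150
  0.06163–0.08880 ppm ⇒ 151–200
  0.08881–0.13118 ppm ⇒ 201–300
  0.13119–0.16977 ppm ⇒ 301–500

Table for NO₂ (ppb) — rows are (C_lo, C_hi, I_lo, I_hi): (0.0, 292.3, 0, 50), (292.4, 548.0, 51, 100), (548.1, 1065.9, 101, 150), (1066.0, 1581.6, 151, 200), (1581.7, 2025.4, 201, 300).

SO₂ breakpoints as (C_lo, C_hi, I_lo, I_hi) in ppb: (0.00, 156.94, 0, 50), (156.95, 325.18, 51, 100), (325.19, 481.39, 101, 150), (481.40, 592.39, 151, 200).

CO: 41.983 ∈ [31.307, 44.500] ↔ index [151, 200].
151 + (41.983−31.307)·(200−151)/(44.500−31.307) = 151 + 10.676·49/13.193 ≈ 190.65, so AQI = 191.
PM2.5 201.178: bracket 188.508–231.064 → index 151–200; slope 49/42.556, offset 12.670.
AQI = 151 + 49/42.556·12.670 ≈ 165.59 ⇒ 166.
O₃: 0.09096 ∈ [0.08881, 0.13118] ↔ index [201, 300].
201 + (0.09096−0.08881)·(300−201)/(0.13118−0.08881) = 201 + 0.00215·99/0.04237 ≈ 206.02, so AQI = 206.
NO₂: row 292.4–548.0 (AQI 51–100). (100−51)·(346.8−292.4)/(548.0−292.4) + 51 = 49·54.4/255.6 + 51 ≈ 61.43 → 61.
SO₂: row 156.95–325.18 (AQI 51–100). (100−51)·(160.43−156.95)/(325.18−156.95) + 51 = 49·3.48/168.23 + 51 ≈ 52.01 → 52.
Sub-indices: CO→191, PM2.5→166, O₃→206, NO₂→61, SO₂→52. Ranked high→low: 206, 191, 166, 61, 52. Second-highest sub-index = 191.

191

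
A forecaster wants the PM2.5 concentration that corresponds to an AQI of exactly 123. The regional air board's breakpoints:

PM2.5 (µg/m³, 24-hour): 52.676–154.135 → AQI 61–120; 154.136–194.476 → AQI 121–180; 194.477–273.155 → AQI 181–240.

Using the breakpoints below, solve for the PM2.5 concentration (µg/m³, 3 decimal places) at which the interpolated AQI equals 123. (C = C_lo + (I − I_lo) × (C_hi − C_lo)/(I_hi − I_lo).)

AQI 123 lies in the 121–180 band, which corresponds to 154.136–194.476 µg/m³.
C = 154.136 + (123−121)×(194.476−154.136)/(180−121) = 154.136 + 2×40.340/59 ≈ 155.50346 µg/m³ → 155.503 µg/m³ to 3 dp.

155.503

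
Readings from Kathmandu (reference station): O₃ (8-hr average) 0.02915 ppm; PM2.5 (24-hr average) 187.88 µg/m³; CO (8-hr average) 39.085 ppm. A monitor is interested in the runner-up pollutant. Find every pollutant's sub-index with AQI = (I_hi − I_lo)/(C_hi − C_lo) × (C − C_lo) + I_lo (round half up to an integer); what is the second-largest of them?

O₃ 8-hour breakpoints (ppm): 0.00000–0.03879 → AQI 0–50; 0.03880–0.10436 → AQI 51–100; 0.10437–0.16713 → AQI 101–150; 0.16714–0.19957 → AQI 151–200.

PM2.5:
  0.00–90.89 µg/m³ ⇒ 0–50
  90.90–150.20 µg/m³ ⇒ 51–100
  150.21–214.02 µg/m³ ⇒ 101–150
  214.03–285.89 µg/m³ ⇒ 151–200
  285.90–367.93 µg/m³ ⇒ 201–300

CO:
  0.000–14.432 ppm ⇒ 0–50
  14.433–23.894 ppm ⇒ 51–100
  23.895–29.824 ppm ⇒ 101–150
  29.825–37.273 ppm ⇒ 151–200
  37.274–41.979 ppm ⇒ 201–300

O₃: 0.02915 ∈ [0.00000, 0.03879] ↔ index [0, 50].
0 + (0.02915−0.00000)·(50−0)/(0.03879−0.00000) = 0 + 0.02915·50/0.03879 ≈ 37.57, so AQI = 38.
PM2.5: row 150.21–214.02 (AQI 101–150). (150−101)·(187.88−150.21)/(214.02−150.21) + 101 = 49·37.67/63.81 + 101 ≈ 129.93 → 130.
CO 39.085: bracket 37.274–41.979 → index 201–300; slope 99/4.705, offset 1.811.
AQI = 201 + 99/4.705·1.811 ≈ 239.11 ⇒ 239.
Sub-indices: O₃→38, PM2.5→130, CO→239. Ranked high→low: 239, 130, 38. Second-highest sub-index = 130.

130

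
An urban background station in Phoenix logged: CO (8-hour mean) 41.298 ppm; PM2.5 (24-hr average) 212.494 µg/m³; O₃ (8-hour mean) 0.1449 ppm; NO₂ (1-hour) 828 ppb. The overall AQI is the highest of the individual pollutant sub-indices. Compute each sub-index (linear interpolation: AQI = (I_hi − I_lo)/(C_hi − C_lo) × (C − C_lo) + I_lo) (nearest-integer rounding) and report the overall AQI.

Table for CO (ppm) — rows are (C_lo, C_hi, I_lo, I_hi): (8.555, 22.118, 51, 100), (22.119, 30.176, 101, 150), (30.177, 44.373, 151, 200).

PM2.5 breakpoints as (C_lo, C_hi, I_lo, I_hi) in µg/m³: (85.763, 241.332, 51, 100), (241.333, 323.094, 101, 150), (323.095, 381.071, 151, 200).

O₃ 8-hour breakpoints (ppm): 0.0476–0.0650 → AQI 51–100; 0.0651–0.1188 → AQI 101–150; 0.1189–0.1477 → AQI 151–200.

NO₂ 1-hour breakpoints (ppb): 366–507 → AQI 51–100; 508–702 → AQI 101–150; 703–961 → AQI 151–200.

CO: row 30.177–44.373 (AQI 151–200). (200−151)·(41.298−30.177)/(44.373−30.177) + 151 = 49·11.121/14.196 + 151 ≈ 189.39 → 189.
PM2.5: 212.494 lies in 85.763–241.332, so I_lo=51, I_hi=100, C_lo=85.763, C_hi=241.332.
(100−51)/(241.332−85.763) × (212.494−85.763) + 51 = 49/155.569 × 126.731 + 51 ≈ 90.92 → 91.
O₃: 0.1449 lies in 0.1189–0.1477, so I_lo=151, I_hi=200, C_lo=0.1189, C_hi=0.1477.
(200−151)/(0.1477−0.1189) × (0.1449−0.1189) + 151 = 49/0.0288 × 0.0260 + 151 ≈ 195.24 → 195.
NO₂ 828: bracket 703–961 → index 151–200; slope 49/258, offset 125.
AQI = 151 + 49/258·125 ≈ 174.74 ⇒ 175.
Sub-indices: CO→189, PM2.5→91, O₃→195, NO₂→175. Overall AQI = max = 195; dominant pollutant is O₃.
AQI 195: Unhealthy.

195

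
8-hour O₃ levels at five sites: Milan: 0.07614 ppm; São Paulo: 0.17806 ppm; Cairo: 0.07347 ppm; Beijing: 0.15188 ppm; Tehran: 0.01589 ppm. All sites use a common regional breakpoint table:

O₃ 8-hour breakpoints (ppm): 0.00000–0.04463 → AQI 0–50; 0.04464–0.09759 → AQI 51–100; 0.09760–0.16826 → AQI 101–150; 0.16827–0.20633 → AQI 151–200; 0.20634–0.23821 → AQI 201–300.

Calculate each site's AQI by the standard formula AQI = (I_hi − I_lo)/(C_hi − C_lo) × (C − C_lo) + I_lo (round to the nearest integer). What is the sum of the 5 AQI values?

479

Milan 0.07614: bracket 0.04464–0.09759 → index 51–100; slope 49/0.05295, offset 0.03150.
AQI = 51 + 49/0.05295·0.03150 ≈ 80.15 ⇒ 80.
São Paulo: row 0.16827–0.20633 (AQI 151–200). (200−151)·(0.17806−0.16827)/(0.20633−0.16827) + 151 = 49·0.00979/0.03806 + 151 ≈ 163.60 → 164.
Cairo: 0.07347 ∈ [0.04464, 0.09759] ↔ index [51, 100].
51 + (0.07347−0.04464)·(100−51)/(0.09759−0.04464) = 51 + 0.02883·49/0.05295 ≈ 77.68, so AQI = 78.
Beijing: row 0.09760–0.16826 (AQI 101–150). (150−101)·(0.15188−0.09760)/(0.16826−0.09760) + 101 = 49·0.05428/0.07066 + 101 ≈ 138.64 → 139.
Tehran: row 0.00000–0.04463 (AQI 0–50). (50−0)·(0.01589−0.00000)/(0.04463−0.00000) + 0 = 50·0.01589/0.04463 + 0 ≈ 17.80 → 18.
AQIs: Milan=80, São Paulo=164, Cairo=78, Beijing=139, Tehran=18. Sum = 80 + 164 + 78 + 139 + 18 = 479.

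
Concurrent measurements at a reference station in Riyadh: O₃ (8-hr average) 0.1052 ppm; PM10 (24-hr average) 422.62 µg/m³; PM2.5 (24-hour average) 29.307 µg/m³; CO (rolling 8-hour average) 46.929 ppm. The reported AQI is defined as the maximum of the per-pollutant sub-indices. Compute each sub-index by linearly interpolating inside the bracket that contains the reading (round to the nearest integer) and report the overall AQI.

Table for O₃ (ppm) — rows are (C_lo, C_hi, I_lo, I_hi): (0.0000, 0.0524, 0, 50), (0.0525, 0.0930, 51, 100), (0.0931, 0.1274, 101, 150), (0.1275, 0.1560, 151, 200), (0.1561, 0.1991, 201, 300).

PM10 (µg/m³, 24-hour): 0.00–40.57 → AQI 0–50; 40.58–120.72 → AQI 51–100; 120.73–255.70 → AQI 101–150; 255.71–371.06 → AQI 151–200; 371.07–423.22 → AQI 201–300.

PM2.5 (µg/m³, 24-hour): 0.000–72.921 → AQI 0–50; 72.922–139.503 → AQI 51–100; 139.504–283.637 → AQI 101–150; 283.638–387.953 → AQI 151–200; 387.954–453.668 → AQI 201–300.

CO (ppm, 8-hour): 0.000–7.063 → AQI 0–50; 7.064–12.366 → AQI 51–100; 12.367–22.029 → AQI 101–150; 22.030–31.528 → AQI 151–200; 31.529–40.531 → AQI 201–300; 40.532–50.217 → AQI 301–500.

432

O₃: 0.1052 lies in 0.0931–0.1274, so I_lo=101, I_hi=150, C_lo=0.0931, C_hi=0.1274.
(150−101)/(0.1274−0.0931) × (0.1052−0.0931) + 101 = 49/0.0343 × 0.0121 + 101 ≈ 118.29 → 118.
PM10: 422.62 ∈ [371.07, 423.22] ↔ index [201, 300].
201 + (422.62−371.07)·(300−201)/(423.22−371.07) = 201 + 51.55·99/52.15 ≈ 298.86, so AQI = 299.
PM2.5 29.307: bracket 0.000–72.921 → index 0–50; slope 50/72.921, offset 29.307.
AQI = 0 + 50/72.921·29.307 ≈ 20.10 ⇒ 20.
CO: 46.929 lies in 40.532–50.217, so I_lo=301, I_hi=500, C_lo=40.532, C_hi=50.217.
(500−301)/(50.217−40.532) × (46.929−40.532) + 301 = 199/9.685 × 6.397 + 301 ≈ 432.44 → 432.
Sub-indices: O₃→118, PM10→299, PM2.5→20, CO→432. Overall AQI = max = 432; dominant pollutant is CO.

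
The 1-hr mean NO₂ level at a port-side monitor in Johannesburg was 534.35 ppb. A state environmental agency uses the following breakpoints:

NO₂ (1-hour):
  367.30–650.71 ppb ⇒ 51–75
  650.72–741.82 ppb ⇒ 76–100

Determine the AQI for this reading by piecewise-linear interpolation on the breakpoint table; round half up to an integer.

65

NO₂: row 367.30–650.71 (AQI 51–75). (75−51)·(534.35−367.30)/(650.71−367.30) + 51 = 24·167.05/283.41 + 51 ≈ 65.15 → 65.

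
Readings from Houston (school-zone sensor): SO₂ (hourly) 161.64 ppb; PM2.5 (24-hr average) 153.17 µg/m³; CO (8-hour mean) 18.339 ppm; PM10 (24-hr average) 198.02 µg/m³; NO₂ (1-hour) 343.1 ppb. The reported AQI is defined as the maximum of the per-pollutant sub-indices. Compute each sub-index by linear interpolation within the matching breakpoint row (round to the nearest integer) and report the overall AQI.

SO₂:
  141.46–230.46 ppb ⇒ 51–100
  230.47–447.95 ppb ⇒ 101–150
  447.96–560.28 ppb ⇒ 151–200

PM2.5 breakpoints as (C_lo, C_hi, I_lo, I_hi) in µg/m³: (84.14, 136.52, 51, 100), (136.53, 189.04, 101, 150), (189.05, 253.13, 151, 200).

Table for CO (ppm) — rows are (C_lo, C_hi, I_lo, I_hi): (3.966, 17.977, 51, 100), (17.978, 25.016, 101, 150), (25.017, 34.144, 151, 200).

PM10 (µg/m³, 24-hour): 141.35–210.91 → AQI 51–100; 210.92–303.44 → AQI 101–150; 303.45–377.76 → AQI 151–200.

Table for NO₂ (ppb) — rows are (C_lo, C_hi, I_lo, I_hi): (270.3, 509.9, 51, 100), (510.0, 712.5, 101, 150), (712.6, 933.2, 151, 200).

SO₂: row 141.46–230.46 (AQI 51–100). (100−51)·(161.64−141.46)/(230.46−141.46) + 51 = 49·20.18/89.00 + 51 ≈ 62.11 → 62.
PM2.5 153.17: bracket 136.53–189.04 → index 101–150; slope 49/52.51, offset 16.64.
AQI = 101 + 49/52.51·16.64 ≈ 116.53 ⇒ 117.
CO: 18.339 ∈ [17.978, 25.016] ↔ index [101, 150].
101 + (18.339−17.978)·(150−101)/(25.016−17.978) = 101 + 0.361·49/7.038 ≈ 103.51, so AQI = 104.
PM10: 198.02 lies in 141.35–210.91, so I_lo=51, I_hi=100, C_lo=141.35, C_hi=210.91.
(100−51)/(210.91−141.35) × (198.02−141.35) + 51 = 49/69.56 × 56.67 + 51 ≈ 90.92 → 91.
NO₂: 343.1 ∈ [270.3, 509.9] ↔ index [51, 100].
51 + (343.1−270.3)·(100−51)/(509.9−270.3) = 51 + 72.8·49/239.6 ≈ 65.89, so AQI = 66.
Sub-indices: SO₂→62, PM2.5→117, CO→104, PM10→91, NO₂→66. Overall AQI = max = 117; dominant pollutant is PM2.5.
AQI 117: Unhealthy for Sensitive Groups.

117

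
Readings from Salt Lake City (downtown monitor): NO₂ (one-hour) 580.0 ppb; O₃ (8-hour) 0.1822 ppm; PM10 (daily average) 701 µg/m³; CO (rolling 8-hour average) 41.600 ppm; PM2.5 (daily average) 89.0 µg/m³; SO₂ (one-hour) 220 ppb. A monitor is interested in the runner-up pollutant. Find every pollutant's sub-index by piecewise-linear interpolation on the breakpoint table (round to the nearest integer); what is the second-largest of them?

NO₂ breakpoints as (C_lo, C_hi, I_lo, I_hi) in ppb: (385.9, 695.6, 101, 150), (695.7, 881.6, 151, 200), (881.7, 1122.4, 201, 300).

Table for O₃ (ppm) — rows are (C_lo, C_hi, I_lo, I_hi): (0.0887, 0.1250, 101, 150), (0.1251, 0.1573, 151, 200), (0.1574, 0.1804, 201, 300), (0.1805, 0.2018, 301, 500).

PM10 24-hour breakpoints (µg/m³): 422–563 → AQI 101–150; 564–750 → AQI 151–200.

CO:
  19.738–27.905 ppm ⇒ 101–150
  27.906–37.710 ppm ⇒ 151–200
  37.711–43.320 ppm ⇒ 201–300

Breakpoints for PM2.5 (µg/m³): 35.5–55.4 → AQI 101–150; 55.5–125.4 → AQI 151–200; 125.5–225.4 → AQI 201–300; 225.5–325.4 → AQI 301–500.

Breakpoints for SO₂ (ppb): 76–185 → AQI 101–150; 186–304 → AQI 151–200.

270

NO₂: row 385.9–695.6 (AQI 101–150). (150−101)·(580.0−385.9)/(695.6−385.9) + 101 = 49·194.1/309.7 + 101 ≈ 131.71 → 132.
O₃: row 0.1805–0.2018 (AQI 301–500). (500−301)·(0.1822−0.1805)/(0.2018−0.1805) + 301 = 199·0.0017/0.0213 + 301 ≈ 316.88 → 317.
PM10: 701 lies in 564–750, so I_lo=151, I_hi=200, C_lo=564, C_hi=750.
(200−151)/(750−564) × (701−564) + 151 = 49/186 × 137 + 151 ≈ 187.09 → 187.
CO: 41.600 lies in 37.711–43.320, so I_lo=201, I_hi=300, C_lo=37.711, C_hi=43.320.
(300−201)/(43.320−37.711) × (41.600−37.711) + 201 = 99/5.609 × 3.889 + 201 ≈ 269.64 → 270.
PM2.5: row 55.5–125.4 (AQI 151–200). (200−151)·(89.0−55.5)/(125.4−55.5) + 151 = 49·33.5/69.9 + 151 ≈ 174.48 → 174.
SO₂: row 186–304 (AQI 151–200). (200−151)·(220−186)/(304−186) + 151 = 49·34/118 + 151 ≈ 165.12 → 165.
Sub-indices: NO₂→132, O₃→317, PM10→187, CO→270, PM2.5→174, SO₂→165. Ranked high→low: 317, 270, 187, 174, 165, 132. Second-highest sub-index = 270.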